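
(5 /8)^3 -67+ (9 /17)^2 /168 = -69142389 /1035776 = -66.75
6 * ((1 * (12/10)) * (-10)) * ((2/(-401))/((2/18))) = 1296/401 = 3.23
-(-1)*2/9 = 2/9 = 0.22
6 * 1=6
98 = 98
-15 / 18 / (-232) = 5 / 1392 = 0.00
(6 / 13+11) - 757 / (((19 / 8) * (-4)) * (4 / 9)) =94231 / 494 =190.75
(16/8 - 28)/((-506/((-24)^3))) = -179712/253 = -710.32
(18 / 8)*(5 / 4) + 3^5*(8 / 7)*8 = 249147 / 112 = 2224.53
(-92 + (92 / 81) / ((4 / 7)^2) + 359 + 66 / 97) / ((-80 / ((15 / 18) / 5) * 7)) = -8521979 / 105598080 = -0.08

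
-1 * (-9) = 9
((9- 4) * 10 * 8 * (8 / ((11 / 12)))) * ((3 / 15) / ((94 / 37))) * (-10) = -2748.16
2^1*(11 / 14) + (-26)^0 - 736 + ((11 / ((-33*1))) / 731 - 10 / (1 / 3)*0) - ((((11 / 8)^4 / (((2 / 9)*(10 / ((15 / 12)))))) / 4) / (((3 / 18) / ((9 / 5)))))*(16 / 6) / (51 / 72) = -118503478549 / 157194240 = -753.87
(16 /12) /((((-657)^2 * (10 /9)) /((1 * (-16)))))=-32 /719415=-0.00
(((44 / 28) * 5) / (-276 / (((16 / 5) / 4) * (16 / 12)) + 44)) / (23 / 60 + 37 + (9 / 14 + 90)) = -13200 / 46189289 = -0.00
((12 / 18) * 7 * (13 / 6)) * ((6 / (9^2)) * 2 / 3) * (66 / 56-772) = -280579 / 729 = -384.88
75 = 75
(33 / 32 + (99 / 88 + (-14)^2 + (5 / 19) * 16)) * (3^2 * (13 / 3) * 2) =4798521 / 304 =15784.61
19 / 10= 1.90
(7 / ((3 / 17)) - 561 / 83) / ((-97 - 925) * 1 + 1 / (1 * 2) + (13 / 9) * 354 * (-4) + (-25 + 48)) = -16388 / 1515829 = -0.01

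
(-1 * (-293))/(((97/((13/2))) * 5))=3809/970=3.93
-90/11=-8.18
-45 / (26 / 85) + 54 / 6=-3591 / 26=-138.12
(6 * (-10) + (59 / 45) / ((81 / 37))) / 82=-0.72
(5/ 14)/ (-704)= -5/ 9856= -0.00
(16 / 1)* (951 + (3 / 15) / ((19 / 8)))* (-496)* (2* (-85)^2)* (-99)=205152717242880 / 19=10797511433835.79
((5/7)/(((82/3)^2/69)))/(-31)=-3105/1459108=-0.00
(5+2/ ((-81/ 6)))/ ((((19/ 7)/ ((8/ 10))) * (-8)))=-917/ 5130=-0.18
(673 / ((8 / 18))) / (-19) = -6057 / 76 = -79.70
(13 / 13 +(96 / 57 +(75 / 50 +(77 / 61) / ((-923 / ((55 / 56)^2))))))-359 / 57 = -3041357827 / 1437753408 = -2.12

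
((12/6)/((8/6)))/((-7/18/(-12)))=324/7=46.29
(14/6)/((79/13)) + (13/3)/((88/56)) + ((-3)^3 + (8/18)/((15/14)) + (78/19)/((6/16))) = -27854009/2228985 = -12.50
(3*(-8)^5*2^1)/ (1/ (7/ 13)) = -1376256/ 13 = -105865.85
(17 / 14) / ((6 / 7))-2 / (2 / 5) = -43 / 12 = -3.58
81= 81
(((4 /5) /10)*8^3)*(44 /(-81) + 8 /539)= -23621632 /1091475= -21.64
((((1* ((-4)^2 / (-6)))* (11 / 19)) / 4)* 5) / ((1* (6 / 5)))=-275 / 171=-1.61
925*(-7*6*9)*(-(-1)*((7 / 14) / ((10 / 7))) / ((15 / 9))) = -73426.50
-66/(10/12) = -396/5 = -79.20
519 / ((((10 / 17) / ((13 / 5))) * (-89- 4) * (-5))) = 38233 / 7750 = 4.93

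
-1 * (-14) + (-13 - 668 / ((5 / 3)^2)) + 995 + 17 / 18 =340409 / 450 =756.46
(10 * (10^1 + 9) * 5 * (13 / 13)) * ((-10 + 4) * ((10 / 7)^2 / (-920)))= 14250 / 1127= 12.64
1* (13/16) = 13/16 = 0.81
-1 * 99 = -99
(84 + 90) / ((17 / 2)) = 348 / 17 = 20.47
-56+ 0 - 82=-138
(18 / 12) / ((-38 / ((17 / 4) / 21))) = -17 / 2128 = -0.01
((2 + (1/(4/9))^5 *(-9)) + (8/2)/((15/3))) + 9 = -2596789/5120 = -507.19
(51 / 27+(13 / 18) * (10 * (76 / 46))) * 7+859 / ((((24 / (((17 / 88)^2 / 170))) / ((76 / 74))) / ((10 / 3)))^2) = 236762289209268245 / 2447185970921472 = 96.75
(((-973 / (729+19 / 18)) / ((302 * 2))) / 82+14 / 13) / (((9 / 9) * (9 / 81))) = 41002364655 / 4230508412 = 9.69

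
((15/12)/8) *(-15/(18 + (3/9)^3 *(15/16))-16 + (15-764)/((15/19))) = -37613587/249312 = -150.87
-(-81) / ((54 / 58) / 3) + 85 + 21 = 367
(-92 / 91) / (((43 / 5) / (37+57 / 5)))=-22264 / 3913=-5.69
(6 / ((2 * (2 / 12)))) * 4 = 72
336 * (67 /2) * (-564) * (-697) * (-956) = -4230131407488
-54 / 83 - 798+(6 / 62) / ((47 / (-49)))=-96593817 / 120931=-798.75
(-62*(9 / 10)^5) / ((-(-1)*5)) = -1830519 / 250000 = -7.32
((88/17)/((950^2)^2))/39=11/67502205468750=0.00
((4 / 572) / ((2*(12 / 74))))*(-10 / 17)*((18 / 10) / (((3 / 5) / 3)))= -555 / 4862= -0.11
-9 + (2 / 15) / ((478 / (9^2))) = -10728 / 1195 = -8.98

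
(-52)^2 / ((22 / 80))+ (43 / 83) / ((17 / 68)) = 8979172 / 913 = 9834.80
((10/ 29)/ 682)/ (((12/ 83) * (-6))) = -415/ 712008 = -0.00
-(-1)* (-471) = -471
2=2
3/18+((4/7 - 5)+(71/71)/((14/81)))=32/21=1.52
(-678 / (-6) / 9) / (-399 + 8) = -113 / 3519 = -0.03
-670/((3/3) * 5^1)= -134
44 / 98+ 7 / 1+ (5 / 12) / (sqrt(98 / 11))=5 *sqrt(22) / 168+ 365 / 49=7.59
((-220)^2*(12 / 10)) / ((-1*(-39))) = 19360 / 13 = 1489.23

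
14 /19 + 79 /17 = 1739 /323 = 5.38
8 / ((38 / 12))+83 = 1625 / 19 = 85.53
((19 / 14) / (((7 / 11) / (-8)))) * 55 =-45980 / 49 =-938.37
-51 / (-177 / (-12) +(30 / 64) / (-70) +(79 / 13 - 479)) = 17472 / 156967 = 0.11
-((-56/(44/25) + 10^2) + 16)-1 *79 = -1795/11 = -163.18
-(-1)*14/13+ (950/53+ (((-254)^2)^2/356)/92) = 179266456973/1410383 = 127104.81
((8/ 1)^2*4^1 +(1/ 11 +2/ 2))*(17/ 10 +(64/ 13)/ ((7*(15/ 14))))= 1299466/ 2145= 605.81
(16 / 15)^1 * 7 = 112 / 15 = 7.47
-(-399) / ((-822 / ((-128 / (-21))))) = -2.96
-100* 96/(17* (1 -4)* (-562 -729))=-3200/21947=-0.15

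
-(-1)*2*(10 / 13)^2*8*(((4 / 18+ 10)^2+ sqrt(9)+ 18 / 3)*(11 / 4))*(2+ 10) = 161796800 / 4563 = 35458.43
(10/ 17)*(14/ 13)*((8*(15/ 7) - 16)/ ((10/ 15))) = 240/ 221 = 1.09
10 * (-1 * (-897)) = 8970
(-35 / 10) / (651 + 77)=-1 / 208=-0.00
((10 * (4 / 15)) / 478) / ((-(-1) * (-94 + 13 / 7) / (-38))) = 1064 / 462465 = 0.00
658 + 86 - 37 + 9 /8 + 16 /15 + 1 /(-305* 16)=10382563 /14640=709.19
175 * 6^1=1050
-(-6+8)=-2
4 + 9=13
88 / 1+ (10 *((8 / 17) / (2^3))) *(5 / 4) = 3017 / 34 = 88.74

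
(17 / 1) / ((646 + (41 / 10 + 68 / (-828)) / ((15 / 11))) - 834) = -527850 / 5745913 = -0.09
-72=-72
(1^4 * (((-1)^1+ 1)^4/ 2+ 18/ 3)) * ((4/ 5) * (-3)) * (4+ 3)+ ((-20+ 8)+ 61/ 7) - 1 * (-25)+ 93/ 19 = -49337/ 665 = -74.19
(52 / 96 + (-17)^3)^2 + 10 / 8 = 24132248.13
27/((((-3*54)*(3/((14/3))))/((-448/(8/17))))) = 6664/27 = 246.81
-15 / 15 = -1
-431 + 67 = -364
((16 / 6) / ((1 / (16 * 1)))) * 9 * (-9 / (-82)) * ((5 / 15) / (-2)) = -7.02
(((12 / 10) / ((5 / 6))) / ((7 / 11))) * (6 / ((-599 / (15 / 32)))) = -891 / 83860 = -0.01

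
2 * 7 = 14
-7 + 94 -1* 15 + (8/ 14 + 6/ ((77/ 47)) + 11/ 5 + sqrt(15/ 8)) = sqrt(30)/ 4 + 30197/ 385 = 79.80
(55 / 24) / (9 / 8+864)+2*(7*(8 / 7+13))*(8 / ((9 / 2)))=7308631 / 20763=352.00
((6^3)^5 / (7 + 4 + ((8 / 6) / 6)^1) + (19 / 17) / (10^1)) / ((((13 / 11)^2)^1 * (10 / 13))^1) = 87045346194787079 / 2232100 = 38997063838.89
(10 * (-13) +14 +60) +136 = 80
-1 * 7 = -7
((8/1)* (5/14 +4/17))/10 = 282/595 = 0.47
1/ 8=0.12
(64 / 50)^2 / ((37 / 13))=13312 / 23125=0.58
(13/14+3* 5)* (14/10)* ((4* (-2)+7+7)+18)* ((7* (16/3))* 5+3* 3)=523604/5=104720.80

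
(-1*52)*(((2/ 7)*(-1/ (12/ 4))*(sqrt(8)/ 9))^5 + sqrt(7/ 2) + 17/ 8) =-207.78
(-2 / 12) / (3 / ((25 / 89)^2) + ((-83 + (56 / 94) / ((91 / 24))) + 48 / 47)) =381875 / 100358592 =0.00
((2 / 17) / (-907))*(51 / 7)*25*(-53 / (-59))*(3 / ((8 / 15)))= -0.12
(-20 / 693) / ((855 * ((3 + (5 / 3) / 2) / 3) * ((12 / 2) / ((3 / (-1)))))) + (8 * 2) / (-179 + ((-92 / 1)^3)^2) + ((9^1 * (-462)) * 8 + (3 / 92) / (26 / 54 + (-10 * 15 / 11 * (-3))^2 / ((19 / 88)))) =-62868475925649420826625198941 / 1889985448489760856525060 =-33264.00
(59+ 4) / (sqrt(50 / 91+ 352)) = 21*sqrt(2919462) / 10694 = 3.36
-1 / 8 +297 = 2375 / 8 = 296.88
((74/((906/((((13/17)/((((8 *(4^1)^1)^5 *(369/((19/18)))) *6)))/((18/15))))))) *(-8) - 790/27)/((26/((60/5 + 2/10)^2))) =-168174983151526274251/1004041704560394240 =-167.50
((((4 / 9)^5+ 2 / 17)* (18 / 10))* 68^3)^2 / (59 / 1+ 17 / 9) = 1570408702364422144 / 16381668825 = 95863780.37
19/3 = 6.33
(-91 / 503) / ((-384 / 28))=637 / 48288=0.01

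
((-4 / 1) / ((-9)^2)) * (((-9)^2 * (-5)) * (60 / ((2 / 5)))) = 3000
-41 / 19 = -2.16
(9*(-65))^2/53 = 342225/53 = 6457.08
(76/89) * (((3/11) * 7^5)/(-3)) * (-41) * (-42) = -2199565704/979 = -2246747.40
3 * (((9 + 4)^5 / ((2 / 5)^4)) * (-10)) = -3480871875 / 8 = -435108984.38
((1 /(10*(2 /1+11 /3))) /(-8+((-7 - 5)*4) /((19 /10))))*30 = -171 /10744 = -0.02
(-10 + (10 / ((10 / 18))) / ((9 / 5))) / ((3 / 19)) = 0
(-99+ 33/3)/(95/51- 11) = 2244/233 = 9.63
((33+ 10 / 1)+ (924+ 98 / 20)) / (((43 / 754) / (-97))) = -355414111 / 215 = -1653088.89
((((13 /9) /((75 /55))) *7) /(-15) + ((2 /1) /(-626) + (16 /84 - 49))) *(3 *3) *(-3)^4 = -1968878169 /54775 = -35944.83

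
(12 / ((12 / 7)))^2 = 49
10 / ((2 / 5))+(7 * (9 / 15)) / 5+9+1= 896 / 25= 35.84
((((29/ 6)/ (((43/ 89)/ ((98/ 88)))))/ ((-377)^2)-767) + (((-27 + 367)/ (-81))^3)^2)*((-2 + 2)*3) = 0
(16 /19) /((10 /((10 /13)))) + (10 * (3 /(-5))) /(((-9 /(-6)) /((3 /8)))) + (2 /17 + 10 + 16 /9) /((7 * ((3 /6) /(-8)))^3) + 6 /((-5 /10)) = -155.49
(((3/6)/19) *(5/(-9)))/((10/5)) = -5/684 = -0.01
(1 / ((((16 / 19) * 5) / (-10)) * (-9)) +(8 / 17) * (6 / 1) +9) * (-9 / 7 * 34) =-14795 / 28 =-528.39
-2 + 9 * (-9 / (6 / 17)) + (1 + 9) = -443 / 2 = -221.50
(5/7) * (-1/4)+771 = 21583/28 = 770.82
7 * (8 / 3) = 56 / 3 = 18.67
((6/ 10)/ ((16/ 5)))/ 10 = 3/ 160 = 0.02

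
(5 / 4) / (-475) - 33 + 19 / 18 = -109259 / 3420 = -31.95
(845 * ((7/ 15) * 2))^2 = 5597956/ 9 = 621995.11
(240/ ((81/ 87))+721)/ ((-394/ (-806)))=3550027/ 1773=2002.27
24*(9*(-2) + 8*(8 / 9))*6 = -1568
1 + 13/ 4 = 17/ 4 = 4.25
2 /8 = 1 /4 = 0.25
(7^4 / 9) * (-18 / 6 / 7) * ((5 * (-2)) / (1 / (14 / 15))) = 1067.11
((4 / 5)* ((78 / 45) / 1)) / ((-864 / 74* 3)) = -481 / 12150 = -0.04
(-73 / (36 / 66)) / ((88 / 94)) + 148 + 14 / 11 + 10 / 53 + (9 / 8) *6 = 185437 / 13992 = 13.25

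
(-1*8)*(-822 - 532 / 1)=10832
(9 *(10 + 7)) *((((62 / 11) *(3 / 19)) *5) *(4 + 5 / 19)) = 2902.42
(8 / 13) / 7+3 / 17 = 0.26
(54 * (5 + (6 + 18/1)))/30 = 261/5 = 52.20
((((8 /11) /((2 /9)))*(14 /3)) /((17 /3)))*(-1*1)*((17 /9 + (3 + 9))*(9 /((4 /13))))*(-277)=56715750 /187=303292.78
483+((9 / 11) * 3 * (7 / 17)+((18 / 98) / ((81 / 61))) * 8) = 40006166 / 82467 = 485.12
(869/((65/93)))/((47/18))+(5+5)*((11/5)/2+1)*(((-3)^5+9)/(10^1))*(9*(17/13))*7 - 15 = -40022.63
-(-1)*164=164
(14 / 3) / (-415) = -14 / 1245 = -0.01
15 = 15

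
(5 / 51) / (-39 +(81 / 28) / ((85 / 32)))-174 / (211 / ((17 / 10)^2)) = -1703298203 / 713929050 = -2.39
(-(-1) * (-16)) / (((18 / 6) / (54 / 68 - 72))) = 6456 / 17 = 379.76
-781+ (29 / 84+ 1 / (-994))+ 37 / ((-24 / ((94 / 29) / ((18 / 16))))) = -1222086155 / 1556604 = -785.10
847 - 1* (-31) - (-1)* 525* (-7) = -2797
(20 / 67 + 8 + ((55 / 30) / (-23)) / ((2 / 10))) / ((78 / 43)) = 3140849 / 721188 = 4.36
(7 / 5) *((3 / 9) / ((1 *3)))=7 / 45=0.16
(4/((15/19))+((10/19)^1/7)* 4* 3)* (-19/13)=-916/105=-8.72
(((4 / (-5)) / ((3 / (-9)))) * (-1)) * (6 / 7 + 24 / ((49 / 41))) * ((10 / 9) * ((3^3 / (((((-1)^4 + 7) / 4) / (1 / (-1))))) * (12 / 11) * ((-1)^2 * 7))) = 443232 / 77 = 5756.26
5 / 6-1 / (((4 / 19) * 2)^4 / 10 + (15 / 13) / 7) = -5.12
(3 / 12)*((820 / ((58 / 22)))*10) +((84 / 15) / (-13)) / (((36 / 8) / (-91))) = 1026118 / 1305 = 786.30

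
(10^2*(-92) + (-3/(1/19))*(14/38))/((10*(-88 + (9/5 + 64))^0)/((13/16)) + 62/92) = -5514158/7763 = -710.31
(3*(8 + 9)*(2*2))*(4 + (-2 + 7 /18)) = 1462 /3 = 487.33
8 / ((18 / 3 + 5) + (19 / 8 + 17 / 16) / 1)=128 / 231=0.55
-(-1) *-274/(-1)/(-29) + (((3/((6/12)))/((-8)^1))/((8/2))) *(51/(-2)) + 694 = 639701/928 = 689.33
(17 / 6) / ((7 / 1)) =17 / 42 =0.40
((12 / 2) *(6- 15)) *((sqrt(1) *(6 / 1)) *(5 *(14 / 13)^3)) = -4445280 / 2197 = -2023.34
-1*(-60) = 60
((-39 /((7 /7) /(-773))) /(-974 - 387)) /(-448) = 30147 /609728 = 0.05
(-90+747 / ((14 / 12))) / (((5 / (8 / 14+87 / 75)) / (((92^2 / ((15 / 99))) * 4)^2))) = 1456894416041754624 / 153125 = 9514412512925.74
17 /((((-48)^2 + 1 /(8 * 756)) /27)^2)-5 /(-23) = 981290653572101 /4465976287739927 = 0.22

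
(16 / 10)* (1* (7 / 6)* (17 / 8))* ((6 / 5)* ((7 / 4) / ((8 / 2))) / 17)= 49 / 400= 0.12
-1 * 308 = -308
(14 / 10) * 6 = 8.40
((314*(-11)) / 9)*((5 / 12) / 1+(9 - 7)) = -50083 / 54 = -927.46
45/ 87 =15/ 29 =0.52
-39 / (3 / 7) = -91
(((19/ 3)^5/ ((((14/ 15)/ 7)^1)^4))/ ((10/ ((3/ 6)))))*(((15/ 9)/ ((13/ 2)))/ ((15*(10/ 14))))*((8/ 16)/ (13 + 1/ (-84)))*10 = 14851.61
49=49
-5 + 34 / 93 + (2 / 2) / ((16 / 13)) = -5687 / 1488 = -3.82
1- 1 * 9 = -8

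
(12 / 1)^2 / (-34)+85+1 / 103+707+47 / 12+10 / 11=792.60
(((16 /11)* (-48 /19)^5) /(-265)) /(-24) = -169869312 /7217828585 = -0.02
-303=-303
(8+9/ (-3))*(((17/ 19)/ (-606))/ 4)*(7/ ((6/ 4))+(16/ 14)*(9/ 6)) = -5695/ 483588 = -0.01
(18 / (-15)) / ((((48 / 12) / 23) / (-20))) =138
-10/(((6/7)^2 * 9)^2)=-12005/52488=-0.23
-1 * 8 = -8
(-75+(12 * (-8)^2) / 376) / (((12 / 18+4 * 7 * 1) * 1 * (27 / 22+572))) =-113157 / 25486831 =-0.00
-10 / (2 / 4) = -20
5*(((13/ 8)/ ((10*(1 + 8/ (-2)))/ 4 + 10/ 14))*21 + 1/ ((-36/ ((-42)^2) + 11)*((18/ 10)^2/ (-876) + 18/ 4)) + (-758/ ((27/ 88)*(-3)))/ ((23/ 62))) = 11074.39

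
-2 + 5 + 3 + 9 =15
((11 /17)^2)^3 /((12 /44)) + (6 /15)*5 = 164312585 /72412707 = 2.27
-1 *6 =-6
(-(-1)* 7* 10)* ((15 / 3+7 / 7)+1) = 490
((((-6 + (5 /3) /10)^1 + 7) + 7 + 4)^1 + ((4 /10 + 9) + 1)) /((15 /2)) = 677 /225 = 3.01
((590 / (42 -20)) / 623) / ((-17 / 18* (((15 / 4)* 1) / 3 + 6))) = -21240 / 3378529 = -0.01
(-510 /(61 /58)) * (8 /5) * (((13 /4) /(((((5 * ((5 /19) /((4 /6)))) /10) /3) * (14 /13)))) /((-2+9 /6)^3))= 607880832 /2135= 284721.70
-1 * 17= -17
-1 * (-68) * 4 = 272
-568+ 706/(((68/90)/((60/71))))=267524/1207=221.64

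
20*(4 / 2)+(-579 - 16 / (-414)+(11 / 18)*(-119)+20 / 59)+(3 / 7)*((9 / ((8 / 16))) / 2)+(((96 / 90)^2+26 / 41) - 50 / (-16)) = -140810581931 / 233675400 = -602.59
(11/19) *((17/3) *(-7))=-1309/57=-22.96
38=38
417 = 417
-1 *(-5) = 5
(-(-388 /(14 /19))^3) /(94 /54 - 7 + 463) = 1352165207112 /4239137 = 318971.81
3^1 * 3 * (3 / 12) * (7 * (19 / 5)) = 1197 / 20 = 59.85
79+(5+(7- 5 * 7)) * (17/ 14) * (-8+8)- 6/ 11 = 863/ 11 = 78.45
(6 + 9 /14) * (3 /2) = 9.96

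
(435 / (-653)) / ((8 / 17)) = -7395 / 5224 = -1.42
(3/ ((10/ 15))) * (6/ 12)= 9/ 4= 2.25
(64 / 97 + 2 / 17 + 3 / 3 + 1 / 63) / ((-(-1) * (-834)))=-93151 / 43320879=-0.00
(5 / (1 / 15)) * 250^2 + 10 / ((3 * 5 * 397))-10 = 5582800592 / 1191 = 4687490.00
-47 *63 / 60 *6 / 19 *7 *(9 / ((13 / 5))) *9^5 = -11015177607 / 494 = -22297930.38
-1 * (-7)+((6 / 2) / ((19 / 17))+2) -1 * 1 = 203 / 19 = 10.68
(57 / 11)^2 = 3249 / 121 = 26.85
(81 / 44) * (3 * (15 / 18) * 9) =3645 / 88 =41.42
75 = 75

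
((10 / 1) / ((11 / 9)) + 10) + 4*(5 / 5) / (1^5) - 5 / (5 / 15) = 79 / 11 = 7.18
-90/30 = -3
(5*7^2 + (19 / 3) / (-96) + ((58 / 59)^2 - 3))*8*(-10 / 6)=-1217572345 / 375948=-3238.67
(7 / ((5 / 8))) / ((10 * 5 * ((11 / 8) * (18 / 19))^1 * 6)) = 1064 / 37125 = 0.03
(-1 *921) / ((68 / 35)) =-32235 / 68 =-474.04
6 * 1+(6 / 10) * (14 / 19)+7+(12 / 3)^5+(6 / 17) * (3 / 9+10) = 1681359 / 1615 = 1041.09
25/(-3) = -25/3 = -8.33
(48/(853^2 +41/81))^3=7346640384/25589403535735953231625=0.00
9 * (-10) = -90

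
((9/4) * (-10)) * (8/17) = -180/17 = -10.59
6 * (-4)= -24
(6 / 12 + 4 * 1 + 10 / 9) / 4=101 / 72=1.40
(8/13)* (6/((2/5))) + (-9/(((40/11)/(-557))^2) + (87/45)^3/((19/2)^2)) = -214044189570763/1013688000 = -211153.91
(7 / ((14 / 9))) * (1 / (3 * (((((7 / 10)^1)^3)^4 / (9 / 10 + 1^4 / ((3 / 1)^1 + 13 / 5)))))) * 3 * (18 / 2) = 305775000000000 / 96889010407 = 3155.93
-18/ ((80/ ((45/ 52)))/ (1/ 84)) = -27/ 11648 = -0.00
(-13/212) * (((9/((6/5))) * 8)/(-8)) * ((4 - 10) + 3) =-585/424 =-1.38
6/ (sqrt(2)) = 3*sqrt(2) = 4.24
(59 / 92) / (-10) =-59 / 920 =-0.06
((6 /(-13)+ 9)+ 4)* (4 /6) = 326 /39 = 8.36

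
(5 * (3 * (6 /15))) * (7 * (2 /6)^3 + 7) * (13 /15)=5096 /135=37.75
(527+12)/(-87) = -539/87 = -6.20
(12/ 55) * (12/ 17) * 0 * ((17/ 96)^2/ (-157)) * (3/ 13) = 0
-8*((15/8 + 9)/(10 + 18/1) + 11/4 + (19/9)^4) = -33804287/183708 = -184.01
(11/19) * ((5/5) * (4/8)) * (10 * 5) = 275/19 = 14.47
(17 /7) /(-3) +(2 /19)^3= -116435 /144039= -0.81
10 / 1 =10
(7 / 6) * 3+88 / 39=449 / 78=5.76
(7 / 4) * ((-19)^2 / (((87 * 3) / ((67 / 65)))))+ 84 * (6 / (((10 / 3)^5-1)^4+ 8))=16766930656434965199877621 / 6720280116551187097066740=2.49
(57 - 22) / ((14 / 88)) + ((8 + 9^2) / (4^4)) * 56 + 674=29231 / 32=913.47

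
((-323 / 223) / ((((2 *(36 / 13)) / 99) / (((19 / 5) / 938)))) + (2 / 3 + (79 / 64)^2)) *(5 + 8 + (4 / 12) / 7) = 1835910372269 / 67471165440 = 27.21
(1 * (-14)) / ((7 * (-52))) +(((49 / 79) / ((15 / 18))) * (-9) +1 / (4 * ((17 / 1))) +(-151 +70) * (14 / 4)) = -101313029 / 349180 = -290.15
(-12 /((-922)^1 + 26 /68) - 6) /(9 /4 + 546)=-250136 /22905885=-0.01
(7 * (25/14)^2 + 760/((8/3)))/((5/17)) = 1044.89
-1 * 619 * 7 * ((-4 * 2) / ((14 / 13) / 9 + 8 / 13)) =47159.16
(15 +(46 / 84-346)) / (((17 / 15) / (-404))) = 117796.55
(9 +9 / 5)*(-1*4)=-216 / 5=-43.20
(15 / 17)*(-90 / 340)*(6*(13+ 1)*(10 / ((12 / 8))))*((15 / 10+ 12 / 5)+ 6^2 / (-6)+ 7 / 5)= 26460 / 289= 91.56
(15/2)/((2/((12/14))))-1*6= -2.79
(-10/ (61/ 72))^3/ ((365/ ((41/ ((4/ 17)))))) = -13007692800/ 16569613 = -785.03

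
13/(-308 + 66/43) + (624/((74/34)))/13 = 10732565/487586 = 22.01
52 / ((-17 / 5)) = -260 / 17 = -15.29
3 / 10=0.30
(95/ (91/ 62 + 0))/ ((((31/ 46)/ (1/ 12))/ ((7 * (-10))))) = -560.26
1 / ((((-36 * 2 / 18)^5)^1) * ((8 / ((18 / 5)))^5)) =-59049 / 3276800000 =-0.00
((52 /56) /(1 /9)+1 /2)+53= 433 /7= 61.86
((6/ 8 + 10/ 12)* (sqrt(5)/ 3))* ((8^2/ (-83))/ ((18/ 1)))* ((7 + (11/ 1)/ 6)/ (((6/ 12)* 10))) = -4028* sqrt(5)/ 100845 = -0.09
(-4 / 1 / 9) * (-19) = 76 / 9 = 8.44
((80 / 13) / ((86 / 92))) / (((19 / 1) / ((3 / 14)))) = 5520 / 74347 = 0.07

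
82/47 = 1.74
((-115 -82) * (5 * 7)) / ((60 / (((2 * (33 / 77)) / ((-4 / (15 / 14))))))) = 2955 / 112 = 26.38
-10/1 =-10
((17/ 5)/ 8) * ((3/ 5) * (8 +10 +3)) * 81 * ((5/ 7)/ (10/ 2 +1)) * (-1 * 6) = -12393/ 40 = -309.82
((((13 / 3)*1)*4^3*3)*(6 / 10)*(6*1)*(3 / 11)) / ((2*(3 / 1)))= 7488 / 55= 136.15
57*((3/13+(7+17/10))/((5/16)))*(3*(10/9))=352944/65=5429.91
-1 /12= -0.08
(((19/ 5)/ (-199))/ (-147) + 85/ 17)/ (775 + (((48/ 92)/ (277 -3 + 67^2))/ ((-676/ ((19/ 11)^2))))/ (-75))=2047916326064180/ 317418783925974927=0.01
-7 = -7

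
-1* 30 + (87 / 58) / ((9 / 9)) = -28.50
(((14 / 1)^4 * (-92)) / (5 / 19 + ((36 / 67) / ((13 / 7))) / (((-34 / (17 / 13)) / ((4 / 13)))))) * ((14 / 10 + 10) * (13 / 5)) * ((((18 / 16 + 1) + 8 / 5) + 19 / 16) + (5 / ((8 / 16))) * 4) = -1644802938356217276 / 90802375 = -18114096006.37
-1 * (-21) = 21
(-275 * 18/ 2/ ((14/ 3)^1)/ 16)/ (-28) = 7425/ 6272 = 1.18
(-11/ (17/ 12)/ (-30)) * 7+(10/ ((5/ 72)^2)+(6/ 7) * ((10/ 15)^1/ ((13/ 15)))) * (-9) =-18666.52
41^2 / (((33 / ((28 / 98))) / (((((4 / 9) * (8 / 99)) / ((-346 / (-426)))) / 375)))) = 7638464 / 4450879125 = 0.00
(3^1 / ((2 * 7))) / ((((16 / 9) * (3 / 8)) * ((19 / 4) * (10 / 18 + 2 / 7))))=81 / 1007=0.08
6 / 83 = 0.07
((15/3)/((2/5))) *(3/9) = 4.17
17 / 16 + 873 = 13985 / 16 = 874.06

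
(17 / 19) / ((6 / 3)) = 17 / 38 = 0.45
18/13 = 1.38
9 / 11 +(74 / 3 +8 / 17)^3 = 23178169307 / 1459161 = 15884.59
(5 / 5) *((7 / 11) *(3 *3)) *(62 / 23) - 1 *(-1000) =256906 / 253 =1015.44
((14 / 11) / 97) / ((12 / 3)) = 7 / 2134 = 0.00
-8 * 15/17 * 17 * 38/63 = -1520/21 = -72.38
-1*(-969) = 969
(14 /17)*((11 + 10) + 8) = 23.88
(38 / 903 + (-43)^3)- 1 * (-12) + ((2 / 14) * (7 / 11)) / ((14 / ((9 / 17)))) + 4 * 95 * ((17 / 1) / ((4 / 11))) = -20847563687 / 337722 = -61729.95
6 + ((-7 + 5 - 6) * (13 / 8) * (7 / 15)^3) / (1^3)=4.68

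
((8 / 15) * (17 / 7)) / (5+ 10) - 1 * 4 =-6164 / 1575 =-3.91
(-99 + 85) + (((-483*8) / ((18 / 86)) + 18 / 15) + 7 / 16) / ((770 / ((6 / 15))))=-990757 / 42000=-23.59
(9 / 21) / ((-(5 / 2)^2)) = -12 / 175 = -0.07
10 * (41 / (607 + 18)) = 0.66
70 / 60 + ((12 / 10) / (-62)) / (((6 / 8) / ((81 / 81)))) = 1061 / 930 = 1.14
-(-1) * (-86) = -86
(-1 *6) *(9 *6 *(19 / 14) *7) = -3078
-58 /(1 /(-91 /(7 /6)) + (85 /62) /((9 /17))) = -105183 /4673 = -22.51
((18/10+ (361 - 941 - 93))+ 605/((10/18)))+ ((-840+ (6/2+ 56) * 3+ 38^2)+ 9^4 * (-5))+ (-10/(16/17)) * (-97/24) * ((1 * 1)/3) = -90984631/2880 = -31591.89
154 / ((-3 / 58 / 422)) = -3769304 / 3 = -1256434.67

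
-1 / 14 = -0.07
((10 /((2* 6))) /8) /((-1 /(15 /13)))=-25 /208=-0.12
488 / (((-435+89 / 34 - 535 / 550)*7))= -456280 / 2836309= -0.16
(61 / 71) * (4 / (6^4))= 61 / 23004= 0.00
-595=-595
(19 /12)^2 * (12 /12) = 2.51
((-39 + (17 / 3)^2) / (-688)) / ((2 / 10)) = 155 / 3096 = 0.05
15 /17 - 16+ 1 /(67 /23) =-16828 /1139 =-14.77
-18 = -18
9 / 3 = 3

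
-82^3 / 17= -551368 / 17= -32433.41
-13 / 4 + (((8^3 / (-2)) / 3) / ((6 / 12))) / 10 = -1219 / 60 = -20.32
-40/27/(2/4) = -80/27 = -2.96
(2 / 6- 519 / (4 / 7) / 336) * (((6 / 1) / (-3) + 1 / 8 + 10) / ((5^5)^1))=-1183 / 192000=-0.01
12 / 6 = 2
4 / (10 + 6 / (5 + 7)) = 8 / 21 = 0.38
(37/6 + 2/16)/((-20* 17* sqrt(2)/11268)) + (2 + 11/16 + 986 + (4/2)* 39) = 17067/16 - 141789* sqrt(2)/1360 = 919.25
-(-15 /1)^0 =-1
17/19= 0.89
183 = 183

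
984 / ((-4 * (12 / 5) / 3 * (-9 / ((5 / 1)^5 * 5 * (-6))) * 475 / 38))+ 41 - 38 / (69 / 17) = -17679067 / 69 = -256218.36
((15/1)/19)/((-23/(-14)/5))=1050/437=2.40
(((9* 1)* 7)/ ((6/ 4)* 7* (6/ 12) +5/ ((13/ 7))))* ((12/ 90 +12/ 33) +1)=38532/ 3245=11.87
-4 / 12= -1 / 3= -0.33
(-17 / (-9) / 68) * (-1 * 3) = -1 / 12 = -0.08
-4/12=-0.33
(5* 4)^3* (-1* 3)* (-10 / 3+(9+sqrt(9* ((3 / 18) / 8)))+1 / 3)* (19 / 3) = -977817.93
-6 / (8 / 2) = -1.50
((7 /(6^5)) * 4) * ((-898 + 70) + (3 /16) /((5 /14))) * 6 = -77231 /4320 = -17.88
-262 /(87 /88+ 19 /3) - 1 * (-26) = -18910 /1933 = -9.78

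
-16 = -16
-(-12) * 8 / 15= 32 / 5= 6.40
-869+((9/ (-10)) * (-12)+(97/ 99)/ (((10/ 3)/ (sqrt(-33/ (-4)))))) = -4291/ 5+97 * sqrt(33)/ 660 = -857.36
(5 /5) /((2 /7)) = 3.50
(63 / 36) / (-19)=-7 / 76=-0.09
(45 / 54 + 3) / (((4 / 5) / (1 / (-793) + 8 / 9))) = 728525 / 171288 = 4.25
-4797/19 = -252.47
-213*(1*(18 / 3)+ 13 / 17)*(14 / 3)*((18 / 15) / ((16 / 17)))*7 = -240051 / 4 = -60012.75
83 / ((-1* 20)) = -83 / 20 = -4.15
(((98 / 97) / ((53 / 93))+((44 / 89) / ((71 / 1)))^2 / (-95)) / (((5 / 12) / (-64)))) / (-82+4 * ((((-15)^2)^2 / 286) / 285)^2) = 3.38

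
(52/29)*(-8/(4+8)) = -104/87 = -1.20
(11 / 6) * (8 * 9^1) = 132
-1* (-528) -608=-80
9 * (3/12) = 9/4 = 2.25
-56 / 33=-1.70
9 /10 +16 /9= 241 /90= 2.68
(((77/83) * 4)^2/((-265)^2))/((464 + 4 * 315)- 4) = 0.00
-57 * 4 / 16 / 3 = -4.75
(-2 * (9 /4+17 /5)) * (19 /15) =-2147 /150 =-14.31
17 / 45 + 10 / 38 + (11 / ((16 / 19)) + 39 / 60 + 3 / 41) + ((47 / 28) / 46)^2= 167809274495 / 11630856384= 14.43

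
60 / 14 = 30 / 7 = 4.29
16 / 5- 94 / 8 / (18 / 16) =-326 / 45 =-7.24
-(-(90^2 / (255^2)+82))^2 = -563302756 / 83521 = -6744.44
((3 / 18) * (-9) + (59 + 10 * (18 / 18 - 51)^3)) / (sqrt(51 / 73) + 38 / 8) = -6934680990 / 25537 + 19999080 * sqrt(3723) / 25537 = -223769.80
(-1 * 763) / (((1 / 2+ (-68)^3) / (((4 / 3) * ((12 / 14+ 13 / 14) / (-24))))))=-2725 / 11319534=-0.00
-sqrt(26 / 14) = -sqrt(91) / 7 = -1.36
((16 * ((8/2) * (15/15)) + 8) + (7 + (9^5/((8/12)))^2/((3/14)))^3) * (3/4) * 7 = 8244274857251192348853347893182471/32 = 257633589289099760901667100000000.00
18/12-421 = -839/2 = -419.50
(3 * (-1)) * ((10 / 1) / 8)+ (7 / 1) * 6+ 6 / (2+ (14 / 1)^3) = 210081 / 5492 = 38.25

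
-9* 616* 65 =-360360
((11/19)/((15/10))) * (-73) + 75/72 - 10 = -16933/456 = -37.13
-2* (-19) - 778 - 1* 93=-833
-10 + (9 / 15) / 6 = -99 / 10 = -9.90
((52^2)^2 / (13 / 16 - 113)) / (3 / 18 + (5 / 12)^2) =-16845963264 / 87955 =-191529.34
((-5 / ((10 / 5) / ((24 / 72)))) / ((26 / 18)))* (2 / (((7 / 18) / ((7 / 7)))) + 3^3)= -3375 / 182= -18.54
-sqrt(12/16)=-sqrt(3)/2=-0.87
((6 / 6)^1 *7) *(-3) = -21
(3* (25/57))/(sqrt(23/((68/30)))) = 5* sqrt(11730)/1311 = 0.41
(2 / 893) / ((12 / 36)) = 6 / 893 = 0.01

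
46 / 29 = 1.59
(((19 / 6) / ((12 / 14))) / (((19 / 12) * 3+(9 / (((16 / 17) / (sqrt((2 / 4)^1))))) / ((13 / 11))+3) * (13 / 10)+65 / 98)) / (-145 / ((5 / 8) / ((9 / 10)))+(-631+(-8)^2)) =-219461278400 / 257448816463689+11943054200 * sqrt(2) / 28605424051521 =-0.00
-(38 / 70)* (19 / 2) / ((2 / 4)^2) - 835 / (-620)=-83683 / 4340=-19.28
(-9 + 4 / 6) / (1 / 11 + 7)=-275 / 234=-1.18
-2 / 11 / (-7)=2 / 77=0.03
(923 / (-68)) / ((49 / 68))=-923 / 49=-18.84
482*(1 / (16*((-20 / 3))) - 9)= -694803 / 160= -4342.52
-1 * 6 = -6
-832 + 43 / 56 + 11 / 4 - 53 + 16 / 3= -147193 / 168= -876.15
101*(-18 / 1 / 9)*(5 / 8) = -126.25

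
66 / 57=22 / 19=1.16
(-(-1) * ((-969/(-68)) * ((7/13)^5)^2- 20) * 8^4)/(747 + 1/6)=-109.48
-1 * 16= -16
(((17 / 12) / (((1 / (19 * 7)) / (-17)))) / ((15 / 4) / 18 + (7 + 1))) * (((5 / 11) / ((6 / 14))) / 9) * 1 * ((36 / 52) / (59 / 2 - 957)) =153748 / 4479189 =0.03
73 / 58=1.26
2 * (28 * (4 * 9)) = 2016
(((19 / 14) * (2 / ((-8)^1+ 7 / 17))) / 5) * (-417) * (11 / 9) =493867 / 13545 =36.46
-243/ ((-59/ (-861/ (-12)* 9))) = 627669/ 236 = 2659.61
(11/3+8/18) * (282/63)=3478/189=18.40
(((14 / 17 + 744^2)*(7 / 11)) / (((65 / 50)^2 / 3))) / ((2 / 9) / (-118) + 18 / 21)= 6677510956200 / 9133267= 731119.65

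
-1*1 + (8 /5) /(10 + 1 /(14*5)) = -589 /701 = -0.84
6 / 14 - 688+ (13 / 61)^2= -17907990 / 26047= -687.53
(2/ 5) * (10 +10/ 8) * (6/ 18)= 3/ 2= 1.50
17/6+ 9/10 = 56/15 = 3.73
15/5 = 3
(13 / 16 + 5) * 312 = 3627 / 2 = 1813.50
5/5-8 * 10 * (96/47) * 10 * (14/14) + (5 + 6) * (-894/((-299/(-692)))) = -342790163/14053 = -24392.67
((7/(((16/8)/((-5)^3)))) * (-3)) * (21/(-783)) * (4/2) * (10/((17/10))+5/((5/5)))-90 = -1266235/1479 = -856.14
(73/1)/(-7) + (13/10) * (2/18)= -6479/630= -10.28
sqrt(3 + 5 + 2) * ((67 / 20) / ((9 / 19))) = 1273 * sqrt(10) / 180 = 22.36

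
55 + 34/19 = 1079/19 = 56.79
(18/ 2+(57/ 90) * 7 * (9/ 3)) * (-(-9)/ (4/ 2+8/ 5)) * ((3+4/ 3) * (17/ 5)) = 49283/ 60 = 821.38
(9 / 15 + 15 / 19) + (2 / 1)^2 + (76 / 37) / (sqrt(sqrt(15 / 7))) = 76 * 15^(3 / 4) * 7^(1 / 4) / 555 + 512 / 95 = 7.09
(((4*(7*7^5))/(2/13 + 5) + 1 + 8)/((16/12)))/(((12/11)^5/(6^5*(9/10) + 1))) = 34484873041894297/111144960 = 310269336.93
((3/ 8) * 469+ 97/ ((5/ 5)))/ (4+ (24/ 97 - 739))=-211751/ 570168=-0.37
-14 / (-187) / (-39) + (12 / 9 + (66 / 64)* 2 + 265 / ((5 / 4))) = 25133885 / 116688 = 215.39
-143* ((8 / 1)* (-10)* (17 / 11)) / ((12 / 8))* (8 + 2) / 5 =70720 / 3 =23573.33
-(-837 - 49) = 886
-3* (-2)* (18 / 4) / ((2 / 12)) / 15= 54 / 5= 10.80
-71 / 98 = -0.72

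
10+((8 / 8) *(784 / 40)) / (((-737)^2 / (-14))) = 27157078 / 2715845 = 10.00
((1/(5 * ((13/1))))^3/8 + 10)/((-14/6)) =-65910003/15379000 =-4.29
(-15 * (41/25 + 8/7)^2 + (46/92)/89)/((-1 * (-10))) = -126642121/10902500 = -11.62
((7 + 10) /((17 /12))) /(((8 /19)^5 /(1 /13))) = 7428297 /106496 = 69.75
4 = 4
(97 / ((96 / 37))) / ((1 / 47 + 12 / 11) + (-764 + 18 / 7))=-12988591 / 264152160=-0.05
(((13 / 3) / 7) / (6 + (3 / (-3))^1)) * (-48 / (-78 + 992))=-0.01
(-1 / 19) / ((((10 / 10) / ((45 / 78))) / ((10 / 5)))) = -15 / 247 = -0.06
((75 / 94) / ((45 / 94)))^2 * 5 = 125 / 9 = 13.89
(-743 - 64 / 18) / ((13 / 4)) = -26876 / 117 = -229.71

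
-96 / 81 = -32 / 27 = -1.19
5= 5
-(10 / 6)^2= -25 / 9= -2.78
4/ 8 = 1/ 2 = 0.50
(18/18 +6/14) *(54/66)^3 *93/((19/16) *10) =1084752/177023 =6.13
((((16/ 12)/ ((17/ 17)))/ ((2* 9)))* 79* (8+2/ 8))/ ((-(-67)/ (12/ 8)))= 1.08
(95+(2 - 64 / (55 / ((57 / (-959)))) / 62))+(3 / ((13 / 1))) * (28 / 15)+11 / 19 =39583484326 / 403868465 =98.01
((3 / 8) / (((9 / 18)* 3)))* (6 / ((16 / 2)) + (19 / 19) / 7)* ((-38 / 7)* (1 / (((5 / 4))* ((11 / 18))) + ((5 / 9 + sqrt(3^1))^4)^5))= -61156584160198669094392713655 / 6552981682431684623739-356652989875173970890560000* sqrt(3) / 66191734165976612361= -18665236.51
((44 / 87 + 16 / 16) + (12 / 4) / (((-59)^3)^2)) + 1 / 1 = 9195356333999 / 3669706426767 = 2.51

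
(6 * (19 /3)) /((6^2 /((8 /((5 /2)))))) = 152 /45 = 3.38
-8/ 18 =-4/ 9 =-0.44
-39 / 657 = -13 / 219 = -0.06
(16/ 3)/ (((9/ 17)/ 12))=1088/ 9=120.89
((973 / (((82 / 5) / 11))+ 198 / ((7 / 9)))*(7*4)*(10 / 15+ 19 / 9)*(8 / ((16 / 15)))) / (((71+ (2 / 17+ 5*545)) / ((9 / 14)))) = 3319647375 / 27284516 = 121.67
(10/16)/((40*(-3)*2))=-1/384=-0.00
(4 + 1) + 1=6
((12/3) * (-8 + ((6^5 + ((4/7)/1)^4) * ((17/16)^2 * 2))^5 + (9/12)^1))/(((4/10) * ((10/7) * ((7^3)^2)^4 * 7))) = 136304802065861677305277317458354799475275/15653581447109198022415550227739470234624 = 8.71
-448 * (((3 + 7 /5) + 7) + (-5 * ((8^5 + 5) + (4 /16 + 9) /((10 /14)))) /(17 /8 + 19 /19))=587396544 /25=23495861.76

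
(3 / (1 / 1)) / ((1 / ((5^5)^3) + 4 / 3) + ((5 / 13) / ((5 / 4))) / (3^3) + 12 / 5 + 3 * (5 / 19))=0.66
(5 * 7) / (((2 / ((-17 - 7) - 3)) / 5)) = -4725 / 2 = -2362.50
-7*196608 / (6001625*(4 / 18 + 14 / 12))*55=-38928384 / 4286875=-9.08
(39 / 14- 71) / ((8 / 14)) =-955 / 8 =-119.38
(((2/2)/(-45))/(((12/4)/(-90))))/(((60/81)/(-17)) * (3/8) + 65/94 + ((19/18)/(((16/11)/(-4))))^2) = 2761344/37697599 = 0.07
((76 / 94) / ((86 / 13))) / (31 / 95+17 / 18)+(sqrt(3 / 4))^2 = 14864379 / 17566532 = 0.85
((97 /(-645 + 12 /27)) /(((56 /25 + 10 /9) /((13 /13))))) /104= -196425 /454891216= -0.00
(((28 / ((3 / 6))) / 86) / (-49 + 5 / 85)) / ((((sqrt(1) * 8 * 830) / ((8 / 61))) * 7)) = -17 / 452834720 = -0.00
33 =33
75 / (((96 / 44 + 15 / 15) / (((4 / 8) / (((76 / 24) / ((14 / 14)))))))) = 495 / 133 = 3.72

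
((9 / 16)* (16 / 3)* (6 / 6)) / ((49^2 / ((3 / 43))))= 9 / 103243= 0.00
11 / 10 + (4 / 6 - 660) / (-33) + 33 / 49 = 1055251 / 48510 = 21.75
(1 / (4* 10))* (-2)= -1 / 20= -0.05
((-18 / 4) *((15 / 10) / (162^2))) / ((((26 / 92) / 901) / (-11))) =227953 / 25272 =9.02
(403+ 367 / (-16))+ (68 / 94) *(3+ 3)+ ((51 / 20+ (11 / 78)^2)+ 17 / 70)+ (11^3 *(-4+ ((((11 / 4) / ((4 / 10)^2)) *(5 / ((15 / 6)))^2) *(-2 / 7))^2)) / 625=42047878677083 / 35028630000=1200.39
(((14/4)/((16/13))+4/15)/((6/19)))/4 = 28367/11520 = 2.46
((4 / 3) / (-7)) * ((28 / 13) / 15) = -16 / 585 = -0.03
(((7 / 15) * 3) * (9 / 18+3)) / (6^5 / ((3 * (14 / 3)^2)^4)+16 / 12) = 3389702988 / 922663405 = 3.67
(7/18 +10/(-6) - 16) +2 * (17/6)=-209/18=-11.61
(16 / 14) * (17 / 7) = 136 / 49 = 2.78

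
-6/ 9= -2/ 3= -0.67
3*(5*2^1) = 30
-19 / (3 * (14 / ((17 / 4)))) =-323 / 168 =-1.92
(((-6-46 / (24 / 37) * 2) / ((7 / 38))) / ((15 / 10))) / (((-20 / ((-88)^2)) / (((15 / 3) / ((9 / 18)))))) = 130509632 / 63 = 2071581.46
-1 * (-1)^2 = -1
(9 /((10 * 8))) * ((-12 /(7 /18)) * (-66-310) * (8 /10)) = 182736 /175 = 1044.21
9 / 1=9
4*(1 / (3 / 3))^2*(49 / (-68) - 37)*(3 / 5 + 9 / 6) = -10773 / 34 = -316.85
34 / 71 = 0.48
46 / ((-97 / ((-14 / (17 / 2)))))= 1288 / 1649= 0.78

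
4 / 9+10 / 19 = 166 / 171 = 0.97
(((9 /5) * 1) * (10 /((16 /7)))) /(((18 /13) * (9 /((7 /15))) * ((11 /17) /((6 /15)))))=10829 /59400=0.18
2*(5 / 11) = 0.91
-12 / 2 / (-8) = 3 / 4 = 0.75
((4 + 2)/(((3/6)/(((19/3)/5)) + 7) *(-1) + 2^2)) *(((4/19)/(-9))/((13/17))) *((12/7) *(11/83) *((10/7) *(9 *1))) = 359040/2273453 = 0.16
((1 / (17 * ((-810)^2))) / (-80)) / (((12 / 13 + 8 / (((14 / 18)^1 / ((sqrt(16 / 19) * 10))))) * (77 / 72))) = -0.00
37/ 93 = 0.40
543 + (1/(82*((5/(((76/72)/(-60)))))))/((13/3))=543.00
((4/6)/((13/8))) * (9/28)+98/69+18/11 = 220228/69069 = 3.19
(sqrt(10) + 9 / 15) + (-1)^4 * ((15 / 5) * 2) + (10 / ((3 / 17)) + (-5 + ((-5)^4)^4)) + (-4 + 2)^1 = 152587890684.43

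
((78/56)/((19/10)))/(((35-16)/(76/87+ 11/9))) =35555/439698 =0.08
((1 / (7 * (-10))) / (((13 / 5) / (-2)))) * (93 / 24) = 31 / 728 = 0.04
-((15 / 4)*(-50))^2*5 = -703125 / 4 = -175781.25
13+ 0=13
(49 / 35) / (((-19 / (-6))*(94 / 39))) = 819 / 4465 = 0.18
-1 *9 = -9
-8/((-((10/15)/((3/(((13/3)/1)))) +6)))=54/47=1.15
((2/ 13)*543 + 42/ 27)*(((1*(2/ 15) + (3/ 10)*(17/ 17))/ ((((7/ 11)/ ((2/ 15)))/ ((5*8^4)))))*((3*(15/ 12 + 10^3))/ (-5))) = -9980850176/ 105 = -95055715.96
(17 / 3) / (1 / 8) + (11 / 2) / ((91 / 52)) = 1018 / 21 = 48.48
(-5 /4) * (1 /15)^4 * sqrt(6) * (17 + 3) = -sqrt(6) /2025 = -0.00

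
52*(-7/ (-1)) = 364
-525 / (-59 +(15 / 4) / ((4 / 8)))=1050 / 103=10.19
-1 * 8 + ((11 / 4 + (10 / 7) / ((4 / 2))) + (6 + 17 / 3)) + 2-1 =683 / 84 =8.13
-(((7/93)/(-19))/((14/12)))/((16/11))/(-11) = -1/4712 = -0.00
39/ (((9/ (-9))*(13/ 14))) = -42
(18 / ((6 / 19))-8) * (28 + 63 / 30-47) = -8281 / 10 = -828.10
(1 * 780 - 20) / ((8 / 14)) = 1330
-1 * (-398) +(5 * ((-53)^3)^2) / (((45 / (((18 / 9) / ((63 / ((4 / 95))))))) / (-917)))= -23228247400582 / 7695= -3018615646.60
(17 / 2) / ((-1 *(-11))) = 17 / 22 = 0.77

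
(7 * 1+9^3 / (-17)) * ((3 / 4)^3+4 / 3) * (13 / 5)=-267241 / 1632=-163.75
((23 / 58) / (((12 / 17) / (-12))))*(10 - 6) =-782 / 29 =-26.97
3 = 3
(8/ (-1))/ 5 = -8/ 5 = -1.60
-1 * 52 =-52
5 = 5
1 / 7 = 0.14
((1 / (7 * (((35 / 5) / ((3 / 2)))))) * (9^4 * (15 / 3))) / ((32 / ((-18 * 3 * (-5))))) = 13286025 / 1568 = 8473.23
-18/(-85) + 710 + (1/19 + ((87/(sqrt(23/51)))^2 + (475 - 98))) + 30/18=1991607088/111435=17872.37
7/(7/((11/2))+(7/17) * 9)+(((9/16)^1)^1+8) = 21213/2128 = 9.97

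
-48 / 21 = -16 / 7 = -2.29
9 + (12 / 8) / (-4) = 69 / 8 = 8.62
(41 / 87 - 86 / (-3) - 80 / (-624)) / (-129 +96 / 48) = -33100 / 143637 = -0.23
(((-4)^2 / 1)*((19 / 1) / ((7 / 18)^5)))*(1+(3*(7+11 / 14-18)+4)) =-103109946624 / 117649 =-876420.09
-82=-82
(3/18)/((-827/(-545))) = 545/4962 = 0.11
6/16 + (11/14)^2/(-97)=0.37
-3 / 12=-1 / 4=-0.25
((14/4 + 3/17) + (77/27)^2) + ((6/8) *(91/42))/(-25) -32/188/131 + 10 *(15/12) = 369969638287/15260740200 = 24.24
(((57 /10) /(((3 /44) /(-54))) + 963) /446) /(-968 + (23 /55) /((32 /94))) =1562616 /189719257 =0.01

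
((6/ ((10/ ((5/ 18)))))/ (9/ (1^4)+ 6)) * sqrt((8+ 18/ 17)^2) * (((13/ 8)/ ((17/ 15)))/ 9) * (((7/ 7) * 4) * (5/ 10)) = 1001/ 31212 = 0.03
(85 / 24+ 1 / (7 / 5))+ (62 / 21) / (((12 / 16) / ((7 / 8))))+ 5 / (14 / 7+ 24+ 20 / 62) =7.89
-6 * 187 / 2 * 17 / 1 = -9537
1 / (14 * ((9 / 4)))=2 / 63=0.03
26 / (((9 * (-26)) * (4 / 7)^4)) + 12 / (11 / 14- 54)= -2175817 / 1716480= -1.27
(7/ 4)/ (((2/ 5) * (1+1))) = 35/ 16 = 2.19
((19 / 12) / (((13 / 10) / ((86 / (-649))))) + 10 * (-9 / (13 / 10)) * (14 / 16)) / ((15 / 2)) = -47303 / 5841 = -8.10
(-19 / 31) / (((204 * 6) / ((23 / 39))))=-437 / 1479816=-0.00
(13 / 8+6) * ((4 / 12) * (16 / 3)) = 122 / 9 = 13.56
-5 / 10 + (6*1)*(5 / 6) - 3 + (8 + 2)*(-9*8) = -1437 / 2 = -718.50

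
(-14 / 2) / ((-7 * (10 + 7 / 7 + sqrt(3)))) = 11 / 118 - sqrt(3) / 118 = 0.08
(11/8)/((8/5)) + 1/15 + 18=18169/960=18.93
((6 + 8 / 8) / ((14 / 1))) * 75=75 / 2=37.50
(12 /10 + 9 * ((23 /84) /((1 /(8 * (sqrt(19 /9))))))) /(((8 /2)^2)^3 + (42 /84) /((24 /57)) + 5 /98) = 1568 /5353725 + 5152 * sqrt(19) /3212235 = 0.01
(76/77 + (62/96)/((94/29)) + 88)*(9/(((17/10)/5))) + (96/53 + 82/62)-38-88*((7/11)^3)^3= 73259222454964427741/31516925613030704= 2324.44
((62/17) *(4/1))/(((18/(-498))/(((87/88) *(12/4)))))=-223851/187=-1197.06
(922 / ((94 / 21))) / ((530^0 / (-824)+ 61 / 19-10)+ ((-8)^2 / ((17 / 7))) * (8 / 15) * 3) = 4294362520 / 737497821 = 5.82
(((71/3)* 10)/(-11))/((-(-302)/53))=-18815/4983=-3.78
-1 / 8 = -0.12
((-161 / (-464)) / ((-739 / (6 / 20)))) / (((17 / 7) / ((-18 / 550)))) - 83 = -1330522173571 / 16030388000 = -83.00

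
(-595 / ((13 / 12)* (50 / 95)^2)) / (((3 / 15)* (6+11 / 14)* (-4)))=47481 / 130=365.24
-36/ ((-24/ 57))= 171/ 2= 85.50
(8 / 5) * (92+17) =872 / 5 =174.40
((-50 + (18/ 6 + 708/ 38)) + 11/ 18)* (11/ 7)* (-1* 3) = 104423/ 798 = 130.86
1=1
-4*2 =-8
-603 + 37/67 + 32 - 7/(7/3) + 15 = -37416/67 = -558.45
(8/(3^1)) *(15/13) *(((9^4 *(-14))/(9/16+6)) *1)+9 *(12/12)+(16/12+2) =-1679135/39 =-43054.74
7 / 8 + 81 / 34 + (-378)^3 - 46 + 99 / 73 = -536213199941 / 9928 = -54010193.39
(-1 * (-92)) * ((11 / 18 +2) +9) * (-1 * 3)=-9614 / 3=-3204.67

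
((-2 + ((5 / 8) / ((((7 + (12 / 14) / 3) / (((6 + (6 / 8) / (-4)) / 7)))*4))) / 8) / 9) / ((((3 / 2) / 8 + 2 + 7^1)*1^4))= -139109 / 5757696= -0.02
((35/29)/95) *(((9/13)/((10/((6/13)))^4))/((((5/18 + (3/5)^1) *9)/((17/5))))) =173502/10101258123125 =0.00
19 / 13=1.46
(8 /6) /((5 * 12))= 1 /45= 0.02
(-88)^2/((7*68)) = 1936/119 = 16.27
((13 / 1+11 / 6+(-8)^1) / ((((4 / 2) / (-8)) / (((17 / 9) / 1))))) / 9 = -1394 / 243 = -5.74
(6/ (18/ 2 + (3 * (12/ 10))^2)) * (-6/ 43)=-100/ 2623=-0.04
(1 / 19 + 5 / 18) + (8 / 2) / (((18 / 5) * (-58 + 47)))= 863 / 3762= 0.23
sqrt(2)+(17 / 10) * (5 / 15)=17 / 30+sqrt(2)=1.98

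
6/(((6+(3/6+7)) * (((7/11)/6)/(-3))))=-88/7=-12.57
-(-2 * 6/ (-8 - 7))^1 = -4/ 5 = -0.80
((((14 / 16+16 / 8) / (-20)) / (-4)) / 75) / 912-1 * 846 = -37034495977 / 43776000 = -846.00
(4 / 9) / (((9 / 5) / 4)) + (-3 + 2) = -0.01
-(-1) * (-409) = -409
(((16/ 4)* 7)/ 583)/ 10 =0.00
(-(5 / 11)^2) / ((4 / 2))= -25 / 242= -0.10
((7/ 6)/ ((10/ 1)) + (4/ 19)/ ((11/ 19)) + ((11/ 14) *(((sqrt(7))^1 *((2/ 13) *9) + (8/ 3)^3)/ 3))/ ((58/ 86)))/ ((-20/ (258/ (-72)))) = 20339 *sqrt(7)/ 211120 + 1220203991/ 868190400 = 1.66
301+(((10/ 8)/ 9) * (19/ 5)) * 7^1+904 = 43513/ 36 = 1208.69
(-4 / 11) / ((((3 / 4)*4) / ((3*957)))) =-348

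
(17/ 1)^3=4913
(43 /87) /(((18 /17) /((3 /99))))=731 /51678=0.01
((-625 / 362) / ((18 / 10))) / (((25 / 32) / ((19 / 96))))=-2375 / 9774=-0.24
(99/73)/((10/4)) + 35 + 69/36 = 164071/4380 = 37.46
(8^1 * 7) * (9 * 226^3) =5817760704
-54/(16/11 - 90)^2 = -0.01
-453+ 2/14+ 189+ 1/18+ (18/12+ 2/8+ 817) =139847/252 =554.95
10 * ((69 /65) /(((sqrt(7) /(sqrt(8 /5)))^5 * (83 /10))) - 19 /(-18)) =10.59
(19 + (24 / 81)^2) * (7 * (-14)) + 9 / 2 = -2720779 / 1458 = -1866.10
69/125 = 0.55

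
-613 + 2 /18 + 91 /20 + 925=316.66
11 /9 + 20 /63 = 1.54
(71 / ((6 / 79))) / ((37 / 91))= 510419 / 222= 2299.18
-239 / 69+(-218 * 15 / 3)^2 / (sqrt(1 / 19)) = -239 / 69+1188100 * sqrt(19) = 5178804.37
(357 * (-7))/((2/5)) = -12495/2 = -6247.50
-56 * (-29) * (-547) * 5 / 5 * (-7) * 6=37309776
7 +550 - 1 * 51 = 506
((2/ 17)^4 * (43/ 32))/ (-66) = -43/ 11024772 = -0.00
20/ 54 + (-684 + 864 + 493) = 18181/ 27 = 673.37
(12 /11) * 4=48 /11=4.36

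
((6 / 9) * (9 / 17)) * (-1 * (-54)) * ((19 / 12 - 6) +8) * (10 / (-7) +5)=243.91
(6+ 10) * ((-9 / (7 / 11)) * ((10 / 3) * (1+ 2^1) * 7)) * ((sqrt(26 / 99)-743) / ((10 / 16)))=18830592-768 * sqrt(286)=18817603.94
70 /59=1.19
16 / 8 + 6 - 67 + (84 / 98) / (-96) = -6609 / 112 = -59.01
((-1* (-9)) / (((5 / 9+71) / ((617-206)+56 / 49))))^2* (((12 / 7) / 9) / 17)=18202893075 / 604581404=30.11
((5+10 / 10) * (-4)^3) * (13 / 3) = -1664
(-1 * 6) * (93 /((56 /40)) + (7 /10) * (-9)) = -12627 /35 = -360.77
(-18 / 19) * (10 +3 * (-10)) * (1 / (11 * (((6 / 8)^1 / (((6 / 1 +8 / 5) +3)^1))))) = 24.34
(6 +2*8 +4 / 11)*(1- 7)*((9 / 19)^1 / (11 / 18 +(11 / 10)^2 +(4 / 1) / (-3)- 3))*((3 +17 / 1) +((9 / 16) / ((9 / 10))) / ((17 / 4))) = 4094793000 / 8033333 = 509.73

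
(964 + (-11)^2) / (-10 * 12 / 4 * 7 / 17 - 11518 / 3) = -55335 / 196436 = -0.28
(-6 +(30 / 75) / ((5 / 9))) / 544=-33 / 3400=-0.01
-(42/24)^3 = -343/64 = -5.36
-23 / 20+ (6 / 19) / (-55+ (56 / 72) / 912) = -10434799 / 9028660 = -1.16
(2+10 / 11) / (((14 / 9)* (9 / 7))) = 16 / 11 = 1.45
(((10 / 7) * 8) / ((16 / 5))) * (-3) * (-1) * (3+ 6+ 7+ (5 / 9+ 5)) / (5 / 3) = 970 / 7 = 138.57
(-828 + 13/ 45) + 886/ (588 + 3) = -7324369/ 8865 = -826.21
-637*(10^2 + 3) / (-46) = 65611 / 46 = 1426.33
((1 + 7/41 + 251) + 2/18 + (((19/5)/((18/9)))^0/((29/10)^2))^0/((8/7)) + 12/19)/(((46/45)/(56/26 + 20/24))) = 741.63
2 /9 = 0.22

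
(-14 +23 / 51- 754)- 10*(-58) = -9565 / 51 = -187.55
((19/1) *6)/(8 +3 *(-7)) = -114/13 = -8.77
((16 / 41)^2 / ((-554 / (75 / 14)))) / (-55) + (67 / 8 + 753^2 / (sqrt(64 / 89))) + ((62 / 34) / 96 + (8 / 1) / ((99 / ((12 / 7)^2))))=668652.66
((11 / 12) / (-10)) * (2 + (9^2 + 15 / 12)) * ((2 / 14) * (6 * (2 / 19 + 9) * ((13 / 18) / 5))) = -8.71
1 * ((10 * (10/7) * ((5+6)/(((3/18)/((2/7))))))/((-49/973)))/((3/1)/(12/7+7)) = -37307600/2401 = -15538.36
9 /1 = 9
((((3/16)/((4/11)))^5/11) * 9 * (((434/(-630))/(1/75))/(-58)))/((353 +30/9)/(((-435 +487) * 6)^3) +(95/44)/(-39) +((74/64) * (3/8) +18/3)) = 3238453966426965/777565110871785472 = 0.00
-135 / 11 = -12.27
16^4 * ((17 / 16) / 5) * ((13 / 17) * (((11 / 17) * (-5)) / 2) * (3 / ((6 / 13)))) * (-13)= 24747008 / 17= 1455706.35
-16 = -16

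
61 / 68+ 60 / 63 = 2641 / 1428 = 1.85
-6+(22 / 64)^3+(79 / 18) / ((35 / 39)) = -3677717 / 3440640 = -1.07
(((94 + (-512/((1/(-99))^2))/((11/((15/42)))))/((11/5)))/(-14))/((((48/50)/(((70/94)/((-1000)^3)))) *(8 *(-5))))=569911/5558784000000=0.00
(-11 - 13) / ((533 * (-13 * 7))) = 24 / 48503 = 0.00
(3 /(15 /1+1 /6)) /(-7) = -18 /637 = -0.03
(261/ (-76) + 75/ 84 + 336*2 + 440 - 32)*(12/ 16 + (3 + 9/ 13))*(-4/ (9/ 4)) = -6305288/ 741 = -8509.16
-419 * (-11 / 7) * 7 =4609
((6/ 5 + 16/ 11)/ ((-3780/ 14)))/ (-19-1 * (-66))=-73/ 348975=-0.00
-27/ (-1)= 27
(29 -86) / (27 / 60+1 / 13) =-14820 / 137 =-108.18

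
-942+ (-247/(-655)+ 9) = -610868/655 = -932.62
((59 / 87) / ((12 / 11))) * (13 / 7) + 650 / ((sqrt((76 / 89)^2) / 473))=49992452653 / 138852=360041.29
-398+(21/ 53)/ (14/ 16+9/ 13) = -3436138/ 8639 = -397.75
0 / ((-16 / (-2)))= 0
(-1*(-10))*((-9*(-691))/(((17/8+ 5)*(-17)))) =-165840/323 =-513.44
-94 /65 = -1.45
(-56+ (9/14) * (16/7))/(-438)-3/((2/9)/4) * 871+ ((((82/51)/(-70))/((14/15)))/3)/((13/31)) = -223086561739/4743102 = -47033.90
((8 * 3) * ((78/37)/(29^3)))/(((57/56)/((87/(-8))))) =-13104/591223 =-0.02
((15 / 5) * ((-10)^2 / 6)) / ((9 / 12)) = 200 / 3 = 66.67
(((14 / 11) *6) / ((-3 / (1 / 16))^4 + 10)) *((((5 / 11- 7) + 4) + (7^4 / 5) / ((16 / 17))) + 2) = 0.00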